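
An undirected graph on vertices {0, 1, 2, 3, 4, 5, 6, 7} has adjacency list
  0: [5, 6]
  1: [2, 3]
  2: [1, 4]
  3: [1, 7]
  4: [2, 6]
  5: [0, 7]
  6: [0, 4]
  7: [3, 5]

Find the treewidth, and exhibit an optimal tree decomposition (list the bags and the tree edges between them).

Treewidth 2.
One such decomposition:
Bags: B1 = {2, 4, 6}  B2 = {0, 2, 6}  B3 = {0, 2, 5}  B4 = {2, 5, 7}  B5 = {2, 3, 7}  B6 = {1, 2, 3}
Tree: B1–B2, B2–B3, B3–B4, B4–B5, B5–B6

Each bag holds 3 vertices, so the decomposition has width 2, which upper-bounds the treewidth. The edges 2–4–6–0–5–7–3–1–2 form a cycle, so G is not a tree and its treewidth is at least 2. Hence tw(G) = 2 exactly.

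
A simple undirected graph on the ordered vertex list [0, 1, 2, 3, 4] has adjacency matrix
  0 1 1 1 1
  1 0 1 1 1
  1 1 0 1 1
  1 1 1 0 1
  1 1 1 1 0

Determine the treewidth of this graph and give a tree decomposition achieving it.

With just one bag of size 5, the width is 5 − 1 = 4, so tw(G) ≤ 4. On the other hand G contains the 5-clique {0, 1, 2, 3, 4}. A clique must lie in a single bag of any decomposition, so no decomposition can have width below 4. Hence tw(G) = 4 exactly.

Treewidth 4.
Bags: B1 = {0, 1, 2, 3, 4}
Tree: (single bag)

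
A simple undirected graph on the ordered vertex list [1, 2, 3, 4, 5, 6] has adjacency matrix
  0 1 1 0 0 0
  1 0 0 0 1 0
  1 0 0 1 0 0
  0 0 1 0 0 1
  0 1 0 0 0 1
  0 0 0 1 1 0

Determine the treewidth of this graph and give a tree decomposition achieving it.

Every bag has size at most 3, so the width is 3 − 1 = 2 and tw(G) ≤ 2. The edges 1–3–4–6–5–2–1 form a cycle, so G is not a tree and its treewidth is at least 2. Combining the bounds, tw(G) = 2.

Treewidth 2.
Bags: B1 = {1, 3, 4}  B2 = {1, 4, 6}  B3 = {1, 5, 6}  B4 = {1, 2, 5}
Tree: B1–B2, B2–B3, B3–B4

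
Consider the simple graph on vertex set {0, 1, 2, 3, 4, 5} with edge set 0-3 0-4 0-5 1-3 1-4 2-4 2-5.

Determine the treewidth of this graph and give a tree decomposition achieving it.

Treewidth 2.
One optimal decomposition is:
Bags: B1 = {1, 3, 4}  B2 = {0, 3, 4}  B3 = {0, 2, 4}  B4 = {0, 2, 5}
Tree: B1–B2, B2–B3, B3–B4

Every bag has size at most 3, so the width is 3 − 1 = 2 and tw(G) ≤ 2. Since 1–3–0–4–1 is a cycle in G, G is not acyclic. Forests are exactly the graphs of treewidth ≤ 1, so tw(G) ≥ 2. The upper and lower bounds meet at 2, so that is the treewidth.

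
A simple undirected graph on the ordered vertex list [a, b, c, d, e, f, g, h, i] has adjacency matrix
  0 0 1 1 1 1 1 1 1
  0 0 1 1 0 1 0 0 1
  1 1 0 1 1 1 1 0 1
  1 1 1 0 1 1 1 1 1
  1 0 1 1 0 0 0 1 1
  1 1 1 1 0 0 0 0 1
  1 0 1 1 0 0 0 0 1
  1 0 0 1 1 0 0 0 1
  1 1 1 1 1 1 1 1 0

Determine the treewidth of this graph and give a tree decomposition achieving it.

Every bag has size at most 5, so the width is 5 − 1 = 4 and tw(G) ≤ 4. Conversely, {a, d, e, h, i} is a clique of size 5, and the vertices of any clique must share a bag in every tree decomposition; so some bag has ≥ 5 vertices and tw(G) ≥ 4. Therefore the treewidth is 4.

Treewidth 4.
One optimal decomposition is:
Bags: B1 = {a, c, d, e, i}  B2 = {a, d, e, h, i}  B3 = {a, c, d, f, i}  B4 = {a, c, d, g, i}  B5 = {b, c, d, f, i}
Tree: B1–B2, B1–B3, B1–B4, B3–B5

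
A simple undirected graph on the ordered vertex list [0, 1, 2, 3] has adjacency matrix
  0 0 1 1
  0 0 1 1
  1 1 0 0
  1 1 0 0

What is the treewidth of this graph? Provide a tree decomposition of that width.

The largest bag has 3 vertices, giving width 2; this decomposition certifies tw(G) ≤ 2. The edges 3–1–2–0–3 form a cycle, so G is not a tree and its treewidth is at least 2. The upper and lower bounds meet at 2, so that is the treewidth.

Treewidth 2.
Bags: B1 = {1, 2, 3}  B2 = {0, 2, 3}
Tree: B1–B2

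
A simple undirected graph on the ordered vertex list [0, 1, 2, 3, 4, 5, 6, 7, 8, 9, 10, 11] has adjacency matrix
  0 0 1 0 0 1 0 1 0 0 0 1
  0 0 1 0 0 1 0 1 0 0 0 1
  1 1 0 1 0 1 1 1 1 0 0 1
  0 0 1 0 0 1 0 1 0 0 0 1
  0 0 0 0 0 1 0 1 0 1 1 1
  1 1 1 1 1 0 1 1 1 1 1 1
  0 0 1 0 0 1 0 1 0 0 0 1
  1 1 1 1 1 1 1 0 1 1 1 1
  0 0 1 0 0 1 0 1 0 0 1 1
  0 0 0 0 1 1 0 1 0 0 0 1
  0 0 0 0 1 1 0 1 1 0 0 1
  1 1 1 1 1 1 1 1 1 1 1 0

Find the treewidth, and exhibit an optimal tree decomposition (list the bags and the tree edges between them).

The largest bag has 5 vertices, giving width 4; this decomposition certifies tw(G) ≤ 4. Conversely, {4, 5, 7, 9, 11} is a clique of size 5, and the vertices of any clique must share a bag in every tree decomposition; so some bag has ≥ 5 vertices and tw(G) ≥ 4. Hence tw(G) = 4 exactly.

Treewidth 4.
One optimal decomposition is:
Bags: B1 = {2, 5, 7, 8, 11}  B2 = {5, 7, 8, 10, 11}  B3 = {2, 5, 6, 7, 11}  B4 = {1, 2, 5, 7, 11}  B5 = {0, 2, 5, 7, 11}  B6 = {4, 5, 7, 10, 11}  B7 = {4, 5, 7, 9, 11}  B8 = {2, 3, 5, 7, 11}
Tree: B1–B2, B1–B3, B3–B4, B1–B5, B2–B6, B6–B7, B4–B8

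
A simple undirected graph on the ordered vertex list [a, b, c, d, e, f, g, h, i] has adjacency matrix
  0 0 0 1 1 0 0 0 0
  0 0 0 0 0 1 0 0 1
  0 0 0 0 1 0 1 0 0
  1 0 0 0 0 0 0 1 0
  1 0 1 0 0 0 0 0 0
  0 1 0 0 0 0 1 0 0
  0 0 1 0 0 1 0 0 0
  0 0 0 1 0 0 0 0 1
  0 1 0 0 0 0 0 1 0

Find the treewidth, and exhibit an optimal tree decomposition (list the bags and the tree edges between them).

Treewidth 2.
One optimal decomposition is:
Bags: B1 = {d, h, i}  B2 = {b, d, i}  B3 = {b, d, f}  B4 = {d, f, g}  B5 = {c, d, g}  B6 = {c, d, e}  B7 = {a, d, e}
Tree: B1–B2, B2–B3, B3–B4, B4–B5, B5–B6, B6–B7

The largest bag has 3 vertices, giving width 2; this decomposition certifies tw(G) ≤ 2. Since d–h–i–b–f–g–c–e–a–d is a cycle in G, G is not acyclic. Forests are exactly the graphs of treewidth ≤ 1, so tw(G) ≥ 2. Hence tw(G) = 2 exactly.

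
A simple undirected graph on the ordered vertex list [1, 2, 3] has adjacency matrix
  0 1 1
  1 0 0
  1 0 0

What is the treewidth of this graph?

A width-1 tree decomposition is:
Bags: B1 = {1, 3}  B2 = {1, 2}
Tree: B1–B2
Each bag holds 2 vertices, so the decomposition has width 1, which upper-bounds the treewidth. Since G has at least one edge (e.g. 1–3), it is not an edgeless graph, so tw(G) ≥ 1. Hence tw(G) = 1 exactly.

1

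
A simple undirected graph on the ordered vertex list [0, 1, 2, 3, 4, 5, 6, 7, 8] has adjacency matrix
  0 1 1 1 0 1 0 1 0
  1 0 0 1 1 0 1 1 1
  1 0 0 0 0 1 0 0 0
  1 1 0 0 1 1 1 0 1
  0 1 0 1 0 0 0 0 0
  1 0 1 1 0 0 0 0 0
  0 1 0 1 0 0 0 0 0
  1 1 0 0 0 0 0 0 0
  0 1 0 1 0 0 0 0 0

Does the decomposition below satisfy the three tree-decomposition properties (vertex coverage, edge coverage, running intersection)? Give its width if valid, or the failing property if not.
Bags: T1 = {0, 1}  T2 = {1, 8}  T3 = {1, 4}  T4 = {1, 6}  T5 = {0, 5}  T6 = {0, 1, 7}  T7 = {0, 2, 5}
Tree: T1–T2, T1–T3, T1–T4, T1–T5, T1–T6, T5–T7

No — vertex 3 appears in no bag.

A tree decomposition must satisfy three properties: every vertex lies in some bag; for every edge, both endpoints lie together in some bag; and for every vertex, the bags containing it form a connected subtree. Here vertex 3 appears in no bag, so the decomposition is invalid.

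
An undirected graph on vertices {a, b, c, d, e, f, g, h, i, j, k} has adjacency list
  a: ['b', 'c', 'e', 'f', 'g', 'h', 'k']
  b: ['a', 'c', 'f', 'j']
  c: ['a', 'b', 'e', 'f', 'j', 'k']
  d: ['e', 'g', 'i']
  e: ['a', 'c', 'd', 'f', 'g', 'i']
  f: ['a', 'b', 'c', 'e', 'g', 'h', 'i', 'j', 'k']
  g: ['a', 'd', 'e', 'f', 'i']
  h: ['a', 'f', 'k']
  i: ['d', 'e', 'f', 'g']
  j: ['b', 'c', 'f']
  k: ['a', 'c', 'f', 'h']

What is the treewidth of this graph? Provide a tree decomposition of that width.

Every bag has size at most 4, so the width is 4 − 1 = 3 and tw(G) ≤ 3. On the other hand G contains the 4-clique {d, e, g, i}. A clique must lie in a single bag of any decomposition, so no decomposition can have width below 3. Therefore the treewidth is 3.

Treewidth 3.
Bags: B1 = {a, b, c, f}  B2 = {a, c, f, k}  B3 = {a, f, h, k}  B4 = {a, c, e, f}  B5 = {a, e, f, g}  B6 = {e, f, g, i}  B7 = {d, e, g, i}  B8 = {b, c, f, j}
Tree: B1–B2, B2–B3, B1–B4, B4–B5, B5–B6, B6–B7, B1–B8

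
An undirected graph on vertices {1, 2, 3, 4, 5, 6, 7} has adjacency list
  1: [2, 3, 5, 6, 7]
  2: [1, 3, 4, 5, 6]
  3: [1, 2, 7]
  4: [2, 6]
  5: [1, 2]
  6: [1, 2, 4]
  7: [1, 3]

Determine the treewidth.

2

A width-2 tree decomposition is:
Bags: B1 = {1, 2, 6}  B2 = {1, 2, 3}  B3 = {1, 2, 5}  B4 = {2, 4, 6}  B5 = {1, 3, 7}
Tree: B1–B2, B2–B3, B1–B4, B2–B5
Each bag holds 3 vertices, so the decomposition has width 2, which upper-bounds the treewidth. For the lower bound, the 3 vertices {1, 2, 3} are pairwise adjacent, and any tree decomposition puts a clique entirely inside one bag — forcing width ≥ 2. Hence tw(G) = 2 exactly.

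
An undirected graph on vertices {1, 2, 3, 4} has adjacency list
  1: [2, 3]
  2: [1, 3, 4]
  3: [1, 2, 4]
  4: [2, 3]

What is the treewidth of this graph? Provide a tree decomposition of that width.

Treewidth 2.
One optimal decomposition is:
Bags: B1 = {1, 2, 3}  B2 = {2, 3, 4}
Tree: B1–B2

Every bag has size at most 3, so the width is 3 − 1 = 2 and tw(G) ≤ 2. Conversely, {1, 2, 3} is a clique of size 3, and the vertices of any clique must share a bag in every tree decomposition; so some bag has ≥ 3 vertices and tw(G) ≥ 2. Hence tw(G) = 2 exactly.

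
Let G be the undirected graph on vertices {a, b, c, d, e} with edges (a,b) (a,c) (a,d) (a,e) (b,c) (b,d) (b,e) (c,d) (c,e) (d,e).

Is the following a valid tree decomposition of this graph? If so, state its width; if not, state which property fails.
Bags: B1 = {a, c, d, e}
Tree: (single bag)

No — vertex b appears in no bag.

A tree decomposition must satisfy three properties: every vertex lies in some bag; for every edge, both endpoints lie together in some bag; and for every vertex, the bags containing it form a connected subtree. Here vertex b appears in no bag, so the decomposition is invalid.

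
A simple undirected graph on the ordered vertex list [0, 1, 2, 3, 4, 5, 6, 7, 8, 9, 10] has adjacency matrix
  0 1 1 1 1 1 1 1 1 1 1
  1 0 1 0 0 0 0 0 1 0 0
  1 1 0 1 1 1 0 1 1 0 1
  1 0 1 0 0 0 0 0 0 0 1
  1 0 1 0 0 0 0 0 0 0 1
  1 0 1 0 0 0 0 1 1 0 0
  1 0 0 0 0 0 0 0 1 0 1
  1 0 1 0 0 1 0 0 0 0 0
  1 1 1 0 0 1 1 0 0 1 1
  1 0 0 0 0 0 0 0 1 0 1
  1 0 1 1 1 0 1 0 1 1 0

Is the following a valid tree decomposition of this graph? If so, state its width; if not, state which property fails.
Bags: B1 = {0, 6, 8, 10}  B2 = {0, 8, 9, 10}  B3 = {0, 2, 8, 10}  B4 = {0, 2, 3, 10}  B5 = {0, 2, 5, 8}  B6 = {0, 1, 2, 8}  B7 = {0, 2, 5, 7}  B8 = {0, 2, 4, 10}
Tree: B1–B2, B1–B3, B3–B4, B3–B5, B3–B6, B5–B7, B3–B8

Vertex coverage: the bags together contain {0, 1, 2, 3, 4, 5, 6, 7, 8, 9, 10}, the full vertex set. Edge coverage: each edge of G has both endpoints in at least one bag. Running intersection: for every vertex, the bags containing it form a connected subtree. All three properties hold, so this is a valid tree decomposition of width max|bag| − 1 = 3, and hence tw(G) ≤ 3.

Yes; width 3.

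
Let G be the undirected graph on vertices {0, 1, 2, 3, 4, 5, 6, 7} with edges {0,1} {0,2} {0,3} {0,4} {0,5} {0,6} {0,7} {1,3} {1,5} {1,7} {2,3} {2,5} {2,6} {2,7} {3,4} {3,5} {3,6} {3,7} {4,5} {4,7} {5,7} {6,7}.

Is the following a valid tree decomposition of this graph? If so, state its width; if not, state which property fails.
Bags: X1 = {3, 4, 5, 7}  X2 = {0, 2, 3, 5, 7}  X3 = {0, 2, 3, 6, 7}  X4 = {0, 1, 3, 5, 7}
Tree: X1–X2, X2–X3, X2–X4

No — edge (0,4) lies in no bag.

A tree decomposition must satisfy three properties: every vertex lies in some bag; for every edge, both endpoints lie together in some bag; and for every vertex, the bags containing it form a connected subtree. Here edge (0,4) lies in no bag, so the decomposition is invalid.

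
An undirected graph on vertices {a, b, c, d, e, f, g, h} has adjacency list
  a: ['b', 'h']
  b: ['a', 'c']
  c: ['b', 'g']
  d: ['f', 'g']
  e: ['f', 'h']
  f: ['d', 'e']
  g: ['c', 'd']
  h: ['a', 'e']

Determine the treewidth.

A width-2 tree decomposition is:
Bags: B1 = {e, f, h}  B2 = {a, f, h}  B3 = {a, b, f}  B4 = {b, c, f}  B5 = {c, f, g}  B6 = {d, f, g}
Tree: B1–B2, B2–B3, B3–B4, B4–B5, B5–B6
Every bag has size at most 3, so the width is 3 − 1 = 2 and tw(G) ≤ 2. For the lower bound, G contains the cycle f–e–h–a–b–c–g–d–f, so G is not a forest; only forests have treewidth ≤ 1, hence tw(G) ≥ 2. Combining the bounds, tw(G) = 2.

2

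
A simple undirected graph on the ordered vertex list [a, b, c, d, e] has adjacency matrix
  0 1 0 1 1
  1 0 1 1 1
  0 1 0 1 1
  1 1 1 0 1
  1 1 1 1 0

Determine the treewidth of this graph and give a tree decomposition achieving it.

The largest bag has 4 vertices, giving width 3; this decomposition certifies tw(G) ≤ 3. Conversely, {b, c, d, e} is a clique of size 4, and the vertices of any clique must share a bag in every tree decomposition; so some bag has ≥ 4 vertices and tw(G) ≥ 3. Combining the bounds, tw(G) = 3.

Treewidth 3.
Bags: B1 = {b, c, d, e}  B2 = {a, b, d, e}
Tree: B1–B2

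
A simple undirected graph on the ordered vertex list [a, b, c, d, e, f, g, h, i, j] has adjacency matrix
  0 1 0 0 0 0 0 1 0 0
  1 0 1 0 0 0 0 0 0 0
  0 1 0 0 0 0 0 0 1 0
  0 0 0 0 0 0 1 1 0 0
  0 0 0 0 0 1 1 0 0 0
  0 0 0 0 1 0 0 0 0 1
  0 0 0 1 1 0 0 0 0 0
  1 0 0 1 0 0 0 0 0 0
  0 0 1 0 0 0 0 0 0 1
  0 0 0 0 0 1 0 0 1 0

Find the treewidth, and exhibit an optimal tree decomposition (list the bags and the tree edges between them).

Every bag has size at most 3, so the width is 3 − 1 = 2 and tw(G) ≤ 2. For the lower bound, G contains the cycle i–j–f–e–g–d–h–a–b–c–i, so G is not a forest; only forests have treewidth ≤ 1, hence tw(G) ≥ 2. Hence tw(G) = 2 exactly.

Treewidth 2.
One optimal decomposition is:
Bags: B1 = {f, i, j}  B2 = {e, f, i}  B3 = {e, g, i}  B4 = {d, g, i}  B5 = {d, h, i}  B6 = {a, h, i}  B7 = {a, b, i}  B8 = {b, c, i}
Tree: B1–B2, B2–B3, B3–B4, B4–B5, B5–B6, B6–B7, B7–B8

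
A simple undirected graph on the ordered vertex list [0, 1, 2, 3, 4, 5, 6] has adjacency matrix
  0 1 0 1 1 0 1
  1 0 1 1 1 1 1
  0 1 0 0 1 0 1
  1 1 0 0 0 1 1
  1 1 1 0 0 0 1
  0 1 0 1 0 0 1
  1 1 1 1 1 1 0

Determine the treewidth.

3

A width-3 tree decomposition is:
Bags: B1 = {0, 1, 3, 6}  B2 = {1, 3, 5, 6}  B3 = {0, 1, 4, 6}  B4 = {1, 2, 4, 6}
Tree: B1–B2, B1–B3, B3–B4
Every bag has size at most 4, so the width is 4 − 1 = 3 and tw(G) ≤ 3. For the lower bound, the 4 vertices {0, 1, 3, 6} are pairwise adjacent, and any tree decomposition puts a clique entirely inside one bag — forcing width ≥ 3. Hence tw(G) = 3 exactly.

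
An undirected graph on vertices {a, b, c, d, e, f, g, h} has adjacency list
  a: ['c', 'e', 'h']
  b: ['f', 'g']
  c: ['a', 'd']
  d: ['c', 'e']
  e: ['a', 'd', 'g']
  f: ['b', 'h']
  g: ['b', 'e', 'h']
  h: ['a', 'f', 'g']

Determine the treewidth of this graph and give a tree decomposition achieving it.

Every bag has size at most 3, so the width is 3 − 1 = 2 and tw(G) ≤ 2. The edges f–b–g–h–f form a cycle, so G is not a tree and its treewidth is at least 2. Combining the bounds, tw(G) = 2.

Treewidth 2.
One optimal decomposition is:
Bags: B1 = {b, f, h}  B2 = {b, g, h}  B3 = {a, g, h}  B4 = {a, e, g}  B5 = {a, c, e}  B6 = {c, d, e}
Tree: B1–B2, B2–B3, B3–B4, B4–B5, B5–B6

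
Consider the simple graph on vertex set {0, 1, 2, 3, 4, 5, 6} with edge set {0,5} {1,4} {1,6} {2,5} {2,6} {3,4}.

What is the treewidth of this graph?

1

A width-1 tree decomposition is:
Bags: B1 = {3, 4}  B2 = {1, 4}  B3 = {1, 6}  B4 = {2, 6}  B5 = {2, 5}  B6 = {0, 5}
Tree: B1–B2, B2–B3, B3–B4, B4–B5, B5–B6
Each bag holds 2 vertices, so the decomposition has width 1, which upper-bounds the treewidth. G has an edge, so its treewidth is at least 1. Hence tw(G) = 1 exactly.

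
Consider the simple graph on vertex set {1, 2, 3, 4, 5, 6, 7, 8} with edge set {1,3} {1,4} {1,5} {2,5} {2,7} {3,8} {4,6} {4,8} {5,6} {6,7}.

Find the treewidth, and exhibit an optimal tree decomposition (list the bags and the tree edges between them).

Treewidth 2.
One such decomposition:
Bags: B1 = {1, 3, 8}  B2 = {1, 4, 8}  B3 = {1, 4, 5}  B4 = {4, 5, 6}  B5 = {2, 5, 6}  B6 = {2, 6, 7}
Tree: B1–B2, B2–B3, B3–B4, B4–B5, B5–B6

Every bag has size at most 3, so the width is 3 − 1 = 2 and tw(G) ≤ 2. Since 3–8–4–1–3 is a cycle in G, G is not acyclic. Forests are exactly the graphs of treewidth ≤ 1, so tw(G) ≥ 2. Combining the bounds, tw(G) = 2.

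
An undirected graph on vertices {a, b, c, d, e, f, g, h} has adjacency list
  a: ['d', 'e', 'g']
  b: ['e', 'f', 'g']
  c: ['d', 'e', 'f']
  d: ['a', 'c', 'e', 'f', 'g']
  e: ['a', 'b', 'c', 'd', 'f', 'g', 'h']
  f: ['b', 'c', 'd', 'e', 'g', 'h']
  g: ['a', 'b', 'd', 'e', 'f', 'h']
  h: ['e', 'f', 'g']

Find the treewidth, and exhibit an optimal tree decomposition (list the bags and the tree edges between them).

Each bag holds 4 vertices, so the decomposition has width 3, which upper-bounds the treewidth. On the other hand G contains the 4-clique {a, d, e, g}. A clique must lie in a single bag of any decomposition, so no decomposition can have width below 3. Hence tw(G) = 3 exactly.

Treewidth 3.
One optimal decomposition is:
Bags: B1 = {d, e, f, g}  B2 = {c, d, e, f}  B3 = {a, d, e, g}  B4 = {b, e, f, g}  B5 = {e, f, g, h}
Tree: B1–B2, B1–B3, B1–B4, B1–B5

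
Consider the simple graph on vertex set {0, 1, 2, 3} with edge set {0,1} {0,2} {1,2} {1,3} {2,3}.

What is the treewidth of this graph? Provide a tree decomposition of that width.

The largest bag has 3 vertices, giving width 2; this decomposition certifies tw(G) ≤ 2. Conversely, {0, 1, 2} is a clique of size 3, and the vertices of any clique must share a bag in every tree decomposition; so some bag has ≥ 3 vertices and tw(G) ≥ 2. Hence tw(G) = 2 exactly.

Treewidth 2.
One optimal decomposition is:
Bags: B1 = {1, 2, 3}  B2 = {0, 1, 2}
Tree: B1–B2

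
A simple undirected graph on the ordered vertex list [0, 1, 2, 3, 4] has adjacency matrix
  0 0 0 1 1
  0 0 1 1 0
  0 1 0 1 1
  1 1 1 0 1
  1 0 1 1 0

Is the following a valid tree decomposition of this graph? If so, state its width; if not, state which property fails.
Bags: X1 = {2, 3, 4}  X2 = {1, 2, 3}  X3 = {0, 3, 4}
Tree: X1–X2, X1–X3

Checking the three conditions: (i) the bags cover all of {0, 1, 2, 3, 4}; (ii) for each edge, some bag contains both endpoints; (iii) the bags containing any fixed vertex form a subtree. All hold, so the decomposition is valid with width 3 − 1 = 2.

Yes; width 2.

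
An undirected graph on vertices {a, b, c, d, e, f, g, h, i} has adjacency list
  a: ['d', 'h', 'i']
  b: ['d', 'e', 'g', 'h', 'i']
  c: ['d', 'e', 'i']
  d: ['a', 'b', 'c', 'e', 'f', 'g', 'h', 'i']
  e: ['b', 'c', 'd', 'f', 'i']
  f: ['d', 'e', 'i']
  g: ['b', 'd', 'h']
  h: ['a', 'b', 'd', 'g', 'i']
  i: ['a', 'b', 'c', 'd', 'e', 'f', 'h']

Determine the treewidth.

3

A width-3 tree decomposition is:
Bags: B1 = {b, d, h, i}  B2 = {a, d, h, i}  B3 = {b, d, g, h}  B4 = {b, d, e, i}  B5 = {d, e, f, i}  B6 = {c, d, e, i}
Tree: B1–B2, B1–B3, B1–B4, B4–B5, B5–B6
Every bag has size at most 4, so the width is 4 − 1 = 3 and tw(G) ≤ 3. On the other hand G contains the 4-clique {b, d, g, h}. A clique must lie in a single bag of any decomposition, so no decomposition can have width below 3. Combining the bounds, tw(G) = 3.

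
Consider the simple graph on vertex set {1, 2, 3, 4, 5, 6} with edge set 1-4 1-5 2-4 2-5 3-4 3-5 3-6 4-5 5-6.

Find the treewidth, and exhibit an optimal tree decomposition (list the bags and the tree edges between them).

Treewidth 2.
Bags: B1 = {3, 4, 5}  B2 = {1, 4, 5}  B3 = {3, 5, 6}  B4 = {2, 4, 5}
Tree: B1–B2, B1–B3, B1–B4

Each bag holds 3 vertices, so the decomposition has width 2, which upper-bounds the treewidth. Conversely, {1, 4, 5} is a clique of size 3, and the vertices of any clique must share a bag in every tree decomposition; so some bag has ≥ 3 vertices and tw(G) ≥ 2. Therefore the treewidth is 2.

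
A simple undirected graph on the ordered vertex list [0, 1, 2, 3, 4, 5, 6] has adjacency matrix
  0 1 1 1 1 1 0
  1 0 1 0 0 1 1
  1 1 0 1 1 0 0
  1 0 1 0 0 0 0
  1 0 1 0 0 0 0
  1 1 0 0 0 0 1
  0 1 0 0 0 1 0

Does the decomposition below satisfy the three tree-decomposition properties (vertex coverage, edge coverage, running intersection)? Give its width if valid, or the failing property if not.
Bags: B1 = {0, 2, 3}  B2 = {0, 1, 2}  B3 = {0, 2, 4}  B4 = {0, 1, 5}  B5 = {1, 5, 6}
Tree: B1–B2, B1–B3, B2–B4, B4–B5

Yes; width 2.

Every vertex of G appears in some bag (union = {0, 1, 2, 3, 4, 5, 6}); every edge is covered by a bag; and for each vertex v the set of bags containing v is connected in the bag tree. The decomposition is therefore valid. The largest bag has 3 vertices, so the width is 2.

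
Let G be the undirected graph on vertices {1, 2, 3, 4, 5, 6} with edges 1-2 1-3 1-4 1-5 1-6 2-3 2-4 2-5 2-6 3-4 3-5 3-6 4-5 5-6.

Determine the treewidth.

A width-4 tree decomposition is:
Bags: B1 = {1, 2, 3, 4, 5}  B2 = {1, 2, 3, 5, 6}
Tree: B1–B2
Every bag has size at most 5, so the width is 5 − 1 = 4 and tw(G) ≤ 4. For the lower bound, the 5 vertices {1, 2, 3, 4, 5} are pairwise adjacent, and any tree decomposition puts a clique entirely inside one bag — forcing width ≥ 4. Combining the bounds, tw(G) = 4.

4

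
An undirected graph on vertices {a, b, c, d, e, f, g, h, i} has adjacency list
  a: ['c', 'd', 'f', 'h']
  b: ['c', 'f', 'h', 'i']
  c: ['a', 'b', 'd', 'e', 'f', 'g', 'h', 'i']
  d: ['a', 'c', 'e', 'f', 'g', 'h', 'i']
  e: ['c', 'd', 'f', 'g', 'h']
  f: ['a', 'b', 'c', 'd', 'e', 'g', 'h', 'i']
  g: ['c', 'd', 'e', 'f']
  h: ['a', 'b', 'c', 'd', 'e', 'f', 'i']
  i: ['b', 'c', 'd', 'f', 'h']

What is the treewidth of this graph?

4

A width-4 tree decomposition is:
Bags: B1 = {b, c, f, h, i}  B2 = {c, d, f, h, i}  B3 = {a, c, d, f, h}  B4 = {c, d, e, f, h}  B5 = {c, d, e, f, g}
Tree: B1–B2, B2–B3, B3–B4, B4–B5
Each bag holds 5 vertices, so the decomposition has width 4, which upper-bounds the treewidth. On the other hand G contains the 5-clique {c, d, e, f, g}. A clique must lie in a single bag of any decomposition, so no decomposition can have width below 4. Combining the bounds, tw(G) = 4.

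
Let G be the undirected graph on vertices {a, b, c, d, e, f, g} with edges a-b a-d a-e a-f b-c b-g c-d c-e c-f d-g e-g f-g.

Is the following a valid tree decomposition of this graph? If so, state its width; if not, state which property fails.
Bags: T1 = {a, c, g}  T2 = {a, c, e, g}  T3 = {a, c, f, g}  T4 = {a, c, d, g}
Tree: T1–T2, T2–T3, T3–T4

A tree decomposition must satisfy three properties: every vertex lies in some bag; for every edge, both endpoints lie together in some bag; and for every vertex, the bags containing it form a connected subtree. Here vertex b appears in no bag, so the decomposition is invalid.

No — vertex b appears in no bag.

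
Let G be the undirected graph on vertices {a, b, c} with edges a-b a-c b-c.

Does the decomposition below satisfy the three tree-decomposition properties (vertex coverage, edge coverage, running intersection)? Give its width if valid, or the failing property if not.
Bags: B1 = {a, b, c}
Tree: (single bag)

Vertex coverage: the bags together contain {a, b, c}, the full vertex set. Edge coverage: each edge of G has both endpoints in at least one bag. Running intersection: for every vertex, the bags containing it form a connected subtree. All three properties hold, so this is a valid tree decomposition of width max|bag| − 1 = 2, and hence tw(G) ≤ 2.

Yes; width 2.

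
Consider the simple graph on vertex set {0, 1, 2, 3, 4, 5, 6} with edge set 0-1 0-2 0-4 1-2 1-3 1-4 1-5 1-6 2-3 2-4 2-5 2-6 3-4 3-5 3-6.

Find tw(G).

3

A width-3 tree decomposition is:
Bags: B1 = {1, 2, 3, 6}  B2 = {1, 2, 3, 4}  B3 = {0, 1, 2, 4}  B4 = {1, 2, 3, 5}
Tree: B1–B2, B2–B3, B2–B4
Each bag holds 4 vertices, so the decomposition has width 3, which upper-bounds the treewidth. For the lower bound, the 4 vertices {0, 1, 2, 4} are pairwise adjacent, and any tree decomposition puts a clique entirely inside one bag — forcing width ≥ 3. Therefore the treewidth is 3.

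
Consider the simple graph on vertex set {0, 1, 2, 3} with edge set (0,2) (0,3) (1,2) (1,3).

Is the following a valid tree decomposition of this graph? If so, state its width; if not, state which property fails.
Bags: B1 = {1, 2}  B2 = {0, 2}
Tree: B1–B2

No — vertex 3 appears in no bag.

A tree decomposition must satisfy three properties: every vertex lies in some bag; for every edge, both endpoints lie together in some bag; and for every vertex, the bags containing it form a connected subtree. Here vertex 3 appears in no bag, so the decomposition is invalid.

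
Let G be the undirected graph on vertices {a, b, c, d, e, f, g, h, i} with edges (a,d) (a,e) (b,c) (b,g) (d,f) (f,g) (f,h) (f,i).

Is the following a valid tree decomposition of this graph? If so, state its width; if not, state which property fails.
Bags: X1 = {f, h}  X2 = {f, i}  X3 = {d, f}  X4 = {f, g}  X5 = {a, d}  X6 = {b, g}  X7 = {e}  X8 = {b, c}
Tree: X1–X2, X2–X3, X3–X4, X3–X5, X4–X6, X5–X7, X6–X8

A tree decomposition must satisfy three properties: every vertex lies in some bag; for every edge, both endpoints lie together in some bag; and for every vertex, the bags containing it form a connected subtree. Here edge (a,e) lies in no bag, so the decomposition is invalid.

No — edge (a,e) lies in no bag.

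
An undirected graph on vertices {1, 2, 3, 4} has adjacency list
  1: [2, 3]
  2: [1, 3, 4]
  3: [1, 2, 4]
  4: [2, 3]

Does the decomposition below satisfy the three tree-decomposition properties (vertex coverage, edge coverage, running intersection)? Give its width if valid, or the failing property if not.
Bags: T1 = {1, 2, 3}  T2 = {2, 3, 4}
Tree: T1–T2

Every vertex of G appears in some bag (union = {1, 2, 3, 4}); every edge is covered by a bag; and for each vertex v the set of bags containing v is connected in the bag tree. The decomposition is therefore valid. The largest bag has 3 vertices, so the width is 2.

Yes; width 2.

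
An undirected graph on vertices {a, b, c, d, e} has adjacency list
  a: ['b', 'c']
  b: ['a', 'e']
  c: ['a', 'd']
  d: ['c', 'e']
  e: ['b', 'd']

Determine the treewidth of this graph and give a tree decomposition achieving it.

The largest bag has 3 vertices, giving width 2; this decomposition certifies tw(G) ≤ 2. Since b–e–d–c–a–b is a cycle in G, G is not acyclic. Forests are exactly the graphs of treewidth ≤ 1, so tw(G) ≥ 2. Hence tw(G) = 2 exactly.

Treewidth 2.
Bags: B1 = {b, d, e}  B2 = {b, c, d}  B3 = {a, b, c}
Tree: B1–B2, B2–B3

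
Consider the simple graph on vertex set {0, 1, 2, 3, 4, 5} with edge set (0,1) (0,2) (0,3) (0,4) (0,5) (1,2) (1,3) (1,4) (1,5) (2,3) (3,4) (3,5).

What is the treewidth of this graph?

3

A width-3 tree decomposition is:
Bags: B1 = {0, 1, 2, 3}  B2 = {0, 1, 3, 5}  B3 = {0, 1, 3, 4}
Tree: B1–B2, B1–B3
Every bag has size at most 4, so the width is 4 − 1 = 3 and tw(G) ≤ 3. On the other hand G contains the 4-clique {0, 1, 2, 3}. A clique must lie in a single bag of any decomposition, so no decomposition can have width below 3. Combining the bounds, tw(G) = 3.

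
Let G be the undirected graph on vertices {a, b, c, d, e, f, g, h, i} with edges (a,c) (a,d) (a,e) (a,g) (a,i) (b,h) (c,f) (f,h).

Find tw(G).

A width-1 tree decomposition is:
Bags: B1 = {c, f}  B2 = {f, h}  B3 = {a, c}  B4 = {a, d}  B5 = {a, e}  B6 = {b, h}  B7 = {a, g}  B8 = {a, i}
Tree: B1–B2, B1–B3, B3–B4, B4–B5, B2–B6, B4–B7, B7–B8
Every bag has size at most 2, so the width is 2 − 1 = 1 and tw(G) ≤ 1. Any graph with an edge has treewidth ≥ 1, and G has the edge c–f. Combining the bounds, tw(G) = 1.

1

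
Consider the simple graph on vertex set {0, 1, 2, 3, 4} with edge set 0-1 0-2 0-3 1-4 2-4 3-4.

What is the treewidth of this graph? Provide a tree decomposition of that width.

Every bag has size at most 3, so the width is 3 − 1 = 2 and tw(G) ≤ 2. For the lower bound, G contains the cycle 0–1–4–2–0, so G is not a forest; only forests have treewidth ≤ 1, hence tw(G) ≥ 2. Combining the bounds, tw(G) = 2.

Treewidth 2.
Bags: B1 = {0, 1, 4}  B2 = {0, 2, 4}  B3 = {0, 3, 4}
Tree: B1–B2, B2–B3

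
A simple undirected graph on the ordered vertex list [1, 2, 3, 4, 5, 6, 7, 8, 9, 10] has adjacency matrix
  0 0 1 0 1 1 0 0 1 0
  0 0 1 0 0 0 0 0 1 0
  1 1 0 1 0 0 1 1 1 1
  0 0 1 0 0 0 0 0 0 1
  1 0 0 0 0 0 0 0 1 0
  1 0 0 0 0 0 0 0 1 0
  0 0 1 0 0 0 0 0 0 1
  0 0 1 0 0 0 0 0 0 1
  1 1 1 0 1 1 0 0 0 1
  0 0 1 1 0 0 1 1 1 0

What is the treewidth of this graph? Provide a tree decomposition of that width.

The largest bag has 3 vertices, giving width 2; this decomposition certifies tw(G) ≤ 2. For the lower bound, the 3 vertices {1, 3, 9} are pairwise adjacent, and any tree decomposition puts a clique entirely inside one bag — forcing width ≥ 2. Therefore the treewidth is 2.

Treewidth 2.
Bags: B1 = {3, 9, 10}  B2 = {3, 4, 10}  B3 = {3, 8, 10}  B4 = {1, 3, 9}  B5 = {2, 3, 9}  B6 = {1, 5, 9}  B7 = {1, 6, 9}  B8 = {3, 7, 10}
Tree: B1–B2, B2–B3, B1–B4, B4–B5, B4–B6, B4–B7, B1–B8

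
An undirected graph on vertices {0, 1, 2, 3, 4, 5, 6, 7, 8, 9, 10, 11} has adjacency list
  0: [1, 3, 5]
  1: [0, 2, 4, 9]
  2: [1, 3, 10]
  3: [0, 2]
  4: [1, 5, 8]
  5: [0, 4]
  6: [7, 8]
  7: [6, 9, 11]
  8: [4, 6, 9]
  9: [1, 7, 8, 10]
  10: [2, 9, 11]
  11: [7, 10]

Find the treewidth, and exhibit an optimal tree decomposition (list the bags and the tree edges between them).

Each bag holds 4 vertices, so the decomposition has width 3, which upper-bounds the treewidth. For the lower bound: the 4 vertex sets {0,3,5}, {4}, {1}, {2,8,9,10} are disjoint, each induces a connected subgraph, and every pair is joined by at least one edge of G. Contracting each set to a single vertex therefore yields K_{4} as a minor, and since treewidth is minor-monotone, tw(G) ≥ tw(K_{4}) = 3. The upper and lower bounds meet at 3, so that is the treewidth.

Treewidth 3.
Bags: B1 = {0, 3, 4, 5}  B2 = {0, 1, 3, 4}  B3 = {1, 2, 3, 4}  B4 = {1, 2, 4, 8}  B5 = {1, 2, 8, 9}  B6 = {2, 8, 9, 10}  B7 = {6, 8, 9, 10}  B8 = {6, 7, 9, 10}  B9 = {6, 7, 10, 11}
Tree: B1–B2, B2–B3, B3–B4, B4–B5, B5–B6, B6–B7, B7–B8, B8–B9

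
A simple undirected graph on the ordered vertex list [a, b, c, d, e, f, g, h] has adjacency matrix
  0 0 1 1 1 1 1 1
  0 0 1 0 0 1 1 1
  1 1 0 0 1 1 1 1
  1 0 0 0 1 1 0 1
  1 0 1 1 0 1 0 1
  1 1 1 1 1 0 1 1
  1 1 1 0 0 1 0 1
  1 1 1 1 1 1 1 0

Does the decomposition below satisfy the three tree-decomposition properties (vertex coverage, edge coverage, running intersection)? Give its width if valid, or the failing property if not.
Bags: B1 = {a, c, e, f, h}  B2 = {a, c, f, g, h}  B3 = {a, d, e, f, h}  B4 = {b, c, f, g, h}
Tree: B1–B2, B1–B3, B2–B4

Every vertex of G appears in some bag (union = {a, b, c, d, e, f, g, h}); every edge is covered by a bag; and for each vertex v the set of bags containing v is connected in the bag tree. The decomposition is therefore valid. The largest bag has 5 vertices, so the width is 4.

Yes; width 4.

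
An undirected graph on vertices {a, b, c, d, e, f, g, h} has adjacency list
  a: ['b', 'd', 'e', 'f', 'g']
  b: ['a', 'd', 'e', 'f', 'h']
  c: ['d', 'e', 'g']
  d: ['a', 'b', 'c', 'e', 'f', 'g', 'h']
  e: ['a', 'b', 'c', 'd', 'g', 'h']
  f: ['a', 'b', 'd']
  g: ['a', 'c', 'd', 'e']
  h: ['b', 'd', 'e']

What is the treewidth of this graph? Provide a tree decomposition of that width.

Every bag has size at most 4, so the width is 4 − 1 = 3 and tw(G) ≤ 3. On the other hand G contains the 4-clique {c, d, e, g}. A clique must lie in a single bag of any decomposition, so no decomposition can have width below 3. Therefore the treewidth is 3.

Treewidth 3.
Bags: B1 = {a, d, e, g}  B2 = {a, b, d, e}  B3 = {c, d, e, g}  B4 = {b, d, e, h}  B5 = {a, b, d, f}
Tree: B1–B2, B1–B3, B2–B4, B2–B5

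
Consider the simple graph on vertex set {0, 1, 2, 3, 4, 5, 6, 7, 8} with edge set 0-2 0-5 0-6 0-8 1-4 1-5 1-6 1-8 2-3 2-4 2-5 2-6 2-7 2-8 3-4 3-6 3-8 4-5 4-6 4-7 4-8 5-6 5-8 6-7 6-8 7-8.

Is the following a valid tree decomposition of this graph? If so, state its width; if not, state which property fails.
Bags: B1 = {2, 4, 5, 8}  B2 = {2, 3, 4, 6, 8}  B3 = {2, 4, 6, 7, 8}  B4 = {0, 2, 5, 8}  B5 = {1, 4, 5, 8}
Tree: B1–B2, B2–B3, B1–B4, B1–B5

A tree decomposition must satisfy three properties: every vertex lies in some bag; for every edge, both endpoints lie together in some bag; and for every vertex, the bags containing it form a connected subtree. Here edge (6,5) lies in no bag, so the decomposition is invalid.

No — edge (6,5) lies in no bag.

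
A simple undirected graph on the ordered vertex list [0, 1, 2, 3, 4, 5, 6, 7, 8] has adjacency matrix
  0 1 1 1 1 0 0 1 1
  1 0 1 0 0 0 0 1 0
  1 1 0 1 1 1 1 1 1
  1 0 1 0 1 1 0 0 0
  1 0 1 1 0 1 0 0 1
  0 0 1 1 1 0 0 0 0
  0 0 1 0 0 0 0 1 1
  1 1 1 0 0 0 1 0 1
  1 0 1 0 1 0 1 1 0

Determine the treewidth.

A width-3 tree decomposition is:
Bags: B1 = {0, 2, 4, 8}  B2 = {0, 2, 7, 8}  B3 = {0, 1, 2, 7}  B4 = {0, 2, 3, 4}  B5 = {2, 3, 4, 5}  B6 = {2, 6, 7, 8}
Tree: B1–B2, B2–B3, B1–B4, B4–B5, B2–B6
The largest bag has 4 vertices, giving width 3; this decomposition certifies tw(G) ≤ 3. Conversely, {0, 1, 2, 7} is a clique of size 4, and the vertices of any clique must share a bag in every tree decomposition; so some bag has ≥ 4 vertices and tw(G) ≥ 3. Hence tw(G) = 3 exactly.

3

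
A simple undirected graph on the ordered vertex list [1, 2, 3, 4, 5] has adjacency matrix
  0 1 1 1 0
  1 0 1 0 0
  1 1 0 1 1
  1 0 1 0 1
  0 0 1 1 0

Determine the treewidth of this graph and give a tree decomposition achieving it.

Every bag has size at most 3, so the width is 3 − 1 = 2 and tw(G) ≤ 2. For the lower bound, the 3 vertices {1, 2, 3} are pairwise adjacent, and any tree decomposition puts a clique entirely inside one bag — forcing width ≥ 2. Therefore the treewidth is 2.

Treewidth 2.
One optimal decomposition is:
Bags: B1 = {3, 4, 5}  B2 = {1, 3, 4}  B3 = {1, 2, 3}
Tree: B1–B2, B2–B3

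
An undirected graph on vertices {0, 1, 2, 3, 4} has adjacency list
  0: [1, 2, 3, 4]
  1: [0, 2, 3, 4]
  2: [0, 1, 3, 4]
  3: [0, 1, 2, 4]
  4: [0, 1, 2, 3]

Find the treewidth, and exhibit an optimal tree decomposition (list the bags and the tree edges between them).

Treewidth 4.
One optimal decomposition is:
Bags: B1 = {0, 1, 2, 3, 4}
Tree: (single bag)

A single bag containing all 5 vertices is trivially a valid decomposition of width 4. On the other hand G contains the 5-clique {0, 1, 2, 3, 4}. A clique must lie in a single bag of any decomposition, so no decomposition can have width below 4. Therefore the treewidth is 4.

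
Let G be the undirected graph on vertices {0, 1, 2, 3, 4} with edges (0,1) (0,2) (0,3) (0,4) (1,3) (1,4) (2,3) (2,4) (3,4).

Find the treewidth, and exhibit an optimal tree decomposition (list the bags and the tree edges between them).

Treewidth 3.
One such decomposition:
Bags: B1 = {0, 1, 3, 4}  B2 = {0, 2, 3, 4}
Tree: B1–B2

The largest bag has 4 vertices, giving width 3; this decomposition certifies tw(G) ≤ 3. Conversely, {0, 1, 3, 4} is a clique of size 4, and the vertices of any clique must share a bag in every tree decomposition; so some bag has ≥ 4 vertices and tw(G) ≥ 3. Therefore the treewidth is 3.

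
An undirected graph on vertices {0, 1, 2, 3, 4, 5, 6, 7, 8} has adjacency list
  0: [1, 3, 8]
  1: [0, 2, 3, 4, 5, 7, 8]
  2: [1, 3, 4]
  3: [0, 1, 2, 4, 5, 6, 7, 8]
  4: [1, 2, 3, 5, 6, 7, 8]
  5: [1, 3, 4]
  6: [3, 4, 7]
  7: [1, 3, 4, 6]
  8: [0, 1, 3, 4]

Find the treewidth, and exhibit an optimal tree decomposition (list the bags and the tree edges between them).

Every bag has size at most 4, so the width is 4 − 1 = 3 and tw(G) ≤ 3. For the lower bound, the 4 vertices {0, 1, 3, 8} are pairwise adjacent, and any tree decomposition puts a clique entirely inside one bag — forcing width ≥ 3. Combining the bounds, tw(G) = 3.

Treewidth 3.
Bags: B1 = {0, 1, 3, 8}  B2 = {1, 3, 4, 8}  B3 = {1, 3, 4, 5}  B4 = {1, 3, 4, 7}  B5 = {1, 2, 3, 4}  B6 = {3, 4, 6, 7}
Tree: B1–B2, B2–B3, B3–B4, B2–B5, B4–B6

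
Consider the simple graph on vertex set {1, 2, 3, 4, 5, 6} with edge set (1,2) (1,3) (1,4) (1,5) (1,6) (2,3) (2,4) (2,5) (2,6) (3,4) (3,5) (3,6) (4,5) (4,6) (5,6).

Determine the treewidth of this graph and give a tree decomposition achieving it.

Treewidth 5.
Bags: B1 = {1, 2, 3, 4, 5, 6}
Tree: (single bag)

A single bag containing all 6 vertices is trivially a valid decomposition of width 5. On the other hand G contains the 6-clique {1, 2, 3, 4, 5, 6}. A clique must lie in a single bag of any decomposition, so no decomposition can have width below 5. Hence tw(G) = 5 exactly.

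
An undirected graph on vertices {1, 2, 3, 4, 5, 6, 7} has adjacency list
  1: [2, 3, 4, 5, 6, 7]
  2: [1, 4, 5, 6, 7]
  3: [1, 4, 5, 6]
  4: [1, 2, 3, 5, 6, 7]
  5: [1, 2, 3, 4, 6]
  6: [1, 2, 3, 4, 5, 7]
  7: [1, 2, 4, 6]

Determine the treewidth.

4

A width-4 tree decomposition is:
Bags: B1 = {1, 3, 4, 5, 6}  B2 = {1, 2, 4, 5, 6}  B3 = {1, 2, 4, 6, 7}
Tree: B1–B2, B2–B3
The largest bag has 5 vertices, giving width 4; this decomposition certifies tw(G) ≤ 4. For the lower bound, the 5 vertices {1, 2, 4, 5, 6} are pairwise adjacent, and any tree decomposition puts a clique entirely inside one bag — forcing width ≥ 4. Hence tw(G) = 4 exactly.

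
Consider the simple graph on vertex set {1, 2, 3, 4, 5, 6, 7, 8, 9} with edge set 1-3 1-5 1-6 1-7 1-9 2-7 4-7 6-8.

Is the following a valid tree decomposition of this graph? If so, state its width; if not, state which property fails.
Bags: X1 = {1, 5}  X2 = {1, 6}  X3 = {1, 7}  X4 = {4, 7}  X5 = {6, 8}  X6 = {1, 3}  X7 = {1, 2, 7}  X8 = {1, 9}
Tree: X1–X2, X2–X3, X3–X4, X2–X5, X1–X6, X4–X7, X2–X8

A tree decomposition must satisfy three properties: every vertex lies in some bag; for every edge, both endpoints lie together in some bag; and for every vertex, the bags containing it form a connected subtree. Here bags containing vertex 1 are not connected in the tree, so the decomposition is invalid.

No — bags containing vertex 1 are not connected in the tree.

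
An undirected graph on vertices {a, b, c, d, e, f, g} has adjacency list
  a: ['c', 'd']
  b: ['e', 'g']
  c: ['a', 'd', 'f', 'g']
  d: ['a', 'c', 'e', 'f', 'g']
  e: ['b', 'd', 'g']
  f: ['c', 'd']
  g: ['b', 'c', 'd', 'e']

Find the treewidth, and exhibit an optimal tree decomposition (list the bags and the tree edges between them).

Each bag holds 3 vertices, so the decomposition has width 2, which upper-bounds the treewidth. Conversely, {d, e, g} is a clique of size 3, and the vertices of any clique must share a bag in every tree decomposition; so some bag has ≥ 3 vertices and tw(G) ≥ 2. The upper and lower bounds meet at 2, so that is the treewidth.

Treewidth 2.
One optimal decomposition is:
Bags: B1 = {a, c, d}  B2 = {c, d, g}  B3 = {c, d, f}  B4 = {d, e, g}  B5 = {b, e, g}
Tree: B1–B2, B1–B3, B2–B4, B4–B5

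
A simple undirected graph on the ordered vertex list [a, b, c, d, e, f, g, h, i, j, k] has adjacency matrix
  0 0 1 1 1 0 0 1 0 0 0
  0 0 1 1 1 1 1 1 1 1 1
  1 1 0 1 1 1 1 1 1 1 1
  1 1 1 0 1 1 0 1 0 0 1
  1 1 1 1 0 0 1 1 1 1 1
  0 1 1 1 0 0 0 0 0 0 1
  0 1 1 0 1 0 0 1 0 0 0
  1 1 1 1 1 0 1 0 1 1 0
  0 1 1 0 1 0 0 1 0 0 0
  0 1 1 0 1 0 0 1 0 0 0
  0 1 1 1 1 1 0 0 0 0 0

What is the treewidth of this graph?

A width-4 tree decomposition is:
Bags: B1 = {b, c, d, e, h}  B2 = {b, c, e, h, i}  B3 = {a, c, d, e, h}  B4 = {b, c, d, e, k}  B5 = {b, c, d, f, k}  B6 = {b, c, e, h, j}  B7 = {b, c, e, g, h}
Tree: B1–B2, B1–B3, B1–B4, B4–B5, B2–B6, B2–B7
The largest bag has 5 vertices, giving width 4; this decomposition certifies tw(G) ≤ 4. On the other hand G contains the 5-clique {a, c, d, e, h}. A clique must lie in a single bag of any decomposition, so no decomposition can have width below 4. Hence tw(G) = 4 exactly.

4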